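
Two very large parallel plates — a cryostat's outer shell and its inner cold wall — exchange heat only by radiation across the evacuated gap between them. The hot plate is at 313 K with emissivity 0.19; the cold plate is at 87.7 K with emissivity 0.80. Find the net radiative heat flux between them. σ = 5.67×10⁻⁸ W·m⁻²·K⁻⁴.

q ≈ 98.1 W/m²

For two infinite grey parallel plates, q = σ(T₁⁴ − T₂⁴)/(1/ε₁ + 1/ε₂ − 1).
T₁⁴ − T₂⁴ = 9.598×10⁹ − 5.916×10⁷ = 9.539×10⁹ K⁴.
1/ε₁ + 1/ε₂ − 1 = 5.263 + 1.250 − 1 = 5.513.
q = 5.67×10⁻⁸ × 9.539×10⁹ / 5.513.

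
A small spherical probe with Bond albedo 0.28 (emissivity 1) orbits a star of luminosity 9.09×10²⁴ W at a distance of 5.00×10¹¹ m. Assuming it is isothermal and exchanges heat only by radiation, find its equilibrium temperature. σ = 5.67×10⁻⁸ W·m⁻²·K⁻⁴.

First find the stellar flux at distance d: S = L/(4πd²) = 9.09×10²⁴/(4π·(5.00×10¹¹)²) = 2.893 W/m².
For an isothermal sphere, absorbed (1−a)S·πr² = emitted σ·4πr²·T⁴, so T⁴ = (1−a)S/(4σ).
T⁴ = 0.720·2.893/(4·5.67×10⁻⁸) = 9.186×10⁶ K⁴.

T ≈ 55.1 K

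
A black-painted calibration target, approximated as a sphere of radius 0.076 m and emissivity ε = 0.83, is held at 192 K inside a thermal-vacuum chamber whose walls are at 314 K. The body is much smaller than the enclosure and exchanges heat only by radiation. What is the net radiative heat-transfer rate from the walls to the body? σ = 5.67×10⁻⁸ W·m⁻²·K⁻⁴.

P_net ≈ 28.6 W

For a small grey body in a large enclosure: P_net = εσA(T_body⁴ − T_wall⁴).
A = 4πr² = 0.07258 m²; T_body⁴ − T_wall⁴ = 1.359×10⁹ − 9.721×10⁹ = -8.362×10⁹ K⁴.
|P_net| = 0.83·5.67×10⁻⁸·0.07258·8.362×10⁹.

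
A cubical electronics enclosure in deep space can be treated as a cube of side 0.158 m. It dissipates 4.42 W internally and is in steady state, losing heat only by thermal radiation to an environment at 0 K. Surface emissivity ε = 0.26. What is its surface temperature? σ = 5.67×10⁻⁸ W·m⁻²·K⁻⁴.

T ≈ 212 K

Steady state: internal power = radiated power, P = εσA T⁴.
Radiating area A = 6L² = 0.1498 m².
T⁴ = P/(εσA) = 4.42/(0.26·5.67×10⁻⁸·0.1498) = 2.002×10⁹ K⁴.
T = (2.002×10⁹)^(1/4).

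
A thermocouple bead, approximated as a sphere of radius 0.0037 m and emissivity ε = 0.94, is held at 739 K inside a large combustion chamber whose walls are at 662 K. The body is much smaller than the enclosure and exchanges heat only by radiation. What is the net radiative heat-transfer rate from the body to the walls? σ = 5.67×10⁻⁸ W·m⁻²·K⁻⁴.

P_net ≈ 0.974 W

For a small grey body in a large enclosure: P_net = εσA(T_body⁴ − T_wall⁴).
A = 4πr² = 1.720×10⁻⁴ m²; T_body⁴ − T_wall⁴ = 2.982×10¹¹ − 1.921×10¹¹ = 1.062×10¹¹ K⁴.
|P_net| = 0.94·5.67×10⁻⁸·1.720×10⁻⁴·1.062×10¹¹.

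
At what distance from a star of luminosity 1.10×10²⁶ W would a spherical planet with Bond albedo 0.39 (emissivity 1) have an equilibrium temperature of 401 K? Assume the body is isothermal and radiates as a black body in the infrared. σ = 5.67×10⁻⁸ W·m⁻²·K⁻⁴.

For an isothermal black-emitting sphere, (1−a)S·πr² = σ·4πr²·T⁴ ⇒ S = 4σT⁴/(1−a).
S = 4·5.67×10⁻⁸·(401)⁴/0.610 = 9614 W/m².
Flux falls as S = L/(4πd²), so d = √(L/(4πS)) = √(1.10×10²⁶/(4π·9614)).

d ≈ 3.02×10¹⁰ m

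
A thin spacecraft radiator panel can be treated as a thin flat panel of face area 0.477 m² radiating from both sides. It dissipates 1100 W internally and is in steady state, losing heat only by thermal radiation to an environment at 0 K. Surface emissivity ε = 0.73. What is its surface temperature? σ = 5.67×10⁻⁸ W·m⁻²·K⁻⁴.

Steady state: internal power = radiated power, P = εσA T⁴.
Radiating area A = 2·0.477 = 0.9540 m².
T⁴ = P/(εσA) = 1100/(0.73·5.67×10⁻⁸·0.9540) = 2.786×10¹⁰ K⁴.
T = (2.786×10¹⁰)^(1/4).

T ≈ 409 K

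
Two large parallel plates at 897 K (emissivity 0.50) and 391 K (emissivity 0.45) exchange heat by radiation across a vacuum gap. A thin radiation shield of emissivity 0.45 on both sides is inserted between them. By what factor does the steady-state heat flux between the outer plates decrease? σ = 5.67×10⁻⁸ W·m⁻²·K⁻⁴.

Without shield: q₀ = σΔ(T⁴)/(1/ε₁+1/ε₂−1) with denominator 3.222.
With shield the two gaps are in series; the resistances add: (1/ε₁+1/ε_s−1)+(1/ε_s+1/ε₂−1) = 3.222+3.444 = 6.667.
Heat-flux ratio q₀/q = 6.667/3.222.

factor ≈ 2.07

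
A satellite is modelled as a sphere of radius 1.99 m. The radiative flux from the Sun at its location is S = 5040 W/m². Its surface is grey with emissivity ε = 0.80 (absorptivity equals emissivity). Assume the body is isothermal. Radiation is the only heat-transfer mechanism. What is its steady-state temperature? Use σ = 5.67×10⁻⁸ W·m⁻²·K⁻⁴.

T ≈ 386 K

At equilibrium, absorbed power = emitted power.
Absorbing cross-section = πr² = 12.44 m²; emitting surface = 4πr² = 49.76 m² (ratio 4).
εS·A_cross = εσ·A_surf·T⁴  ⇒  T⁴ = S/(4σ)   (ε cancels).
T⁴ = 5040/(4·5.67×10⁻⁸) = 2.222×10¹⁰ K⁴.
T = (2.222×10¹⁰)^(1/4).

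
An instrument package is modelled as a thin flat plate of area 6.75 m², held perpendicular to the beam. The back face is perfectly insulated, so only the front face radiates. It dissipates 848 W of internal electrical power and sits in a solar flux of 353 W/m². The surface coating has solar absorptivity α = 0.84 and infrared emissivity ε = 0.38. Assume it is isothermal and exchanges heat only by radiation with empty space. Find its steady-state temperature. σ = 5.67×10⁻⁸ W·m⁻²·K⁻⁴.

T ≈ 374 K

At steady state, absorbed solar power + internal power = radiated power.
Absorbed: α·S·A_cross = 0.84·353·6.750 = 2002 W (cross-section A).
Total input = 2002 + 848 = 2850 W.
Radiated: εσ·A_surf·T⁴ with A_surf = A = 6.750 m².
T⁴ = 2850/(0.38·5.67×10⁻⁸·6.750) = 1.959×10¹⁰ K⁴.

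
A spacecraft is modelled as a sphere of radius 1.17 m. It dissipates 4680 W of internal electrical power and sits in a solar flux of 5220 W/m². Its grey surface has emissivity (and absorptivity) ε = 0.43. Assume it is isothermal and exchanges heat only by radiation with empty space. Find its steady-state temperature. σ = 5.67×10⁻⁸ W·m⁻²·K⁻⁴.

T ≈ 430 K

At steady state, absorbed solar power + internal power = radiated power.
Absorbed: α·S·A_cross = 0.43·5220·4.301 = 9653 W (cross-section πr²).
Total input = 9653 + 4680 = 14330 W.
Radiated: εσ·A_surf·T⁴ with A_surf = 4πr² = 17.20 m².
T⁴ = 14330/(0.43·5.67×10⁻⁸·17.20) = 3.417×10¹⁰ K⁴.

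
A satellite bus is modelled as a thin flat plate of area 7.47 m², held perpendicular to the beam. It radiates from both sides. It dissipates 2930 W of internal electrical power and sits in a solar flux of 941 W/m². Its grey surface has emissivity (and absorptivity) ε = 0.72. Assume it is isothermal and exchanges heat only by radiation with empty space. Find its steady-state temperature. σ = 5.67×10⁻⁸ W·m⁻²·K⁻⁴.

At steady state, absorbed solar power + internal power = radiated power.
Absorbed: α·S·A_cross = 0.72·941·7.470 = 5061 W (cross-section A).
Total input = 5061 + 2930 = 7991 W.
Radiated: εσ·A_surf·T⁴ with A_surf = 2A = 14.94 m².
T⁴ = 7991/(0.72·5.67×10⁻⁸·14.94) = 1.310×10¹⁰ K⁴.

T ≈ 338 K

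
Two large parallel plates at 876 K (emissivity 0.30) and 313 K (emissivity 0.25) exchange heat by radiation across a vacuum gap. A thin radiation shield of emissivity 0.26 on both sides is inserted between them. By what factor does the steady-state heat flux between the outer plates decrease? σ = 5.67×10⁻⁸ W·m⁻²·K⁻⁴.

Without shield: q₀ = σΔ(T⁴)/(1/ε₁+1/ε₂−1) with denominator 6.333.
With shield the two gaps are in series; the resistances add: (1/ε₁+1/ε_s−1)+(1/ε_s+1/ε₂−1) = 6.179+6.846 = 13.03.
Heat-flux ratio q₀/q = 13.03/6.333.

factor ≈ 2.06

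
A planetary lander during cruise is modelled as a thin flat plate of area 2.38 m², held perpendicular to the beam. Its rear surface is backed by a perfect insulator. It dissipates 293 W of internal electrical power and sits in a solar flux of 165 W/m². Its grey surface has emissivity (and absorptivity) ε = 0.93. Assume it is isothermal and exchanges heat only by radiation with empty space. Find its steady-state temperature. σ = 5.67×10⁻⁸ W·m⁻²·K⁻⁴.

At steady state, absorbed solar power + internal power = radiated power.
Absorbed: α·S·A_cross = 0.93·165·2.380 = 365.2 W (cross-section A).
Total input = 365.2 + 293 = 658.2 W.
Radiated: εσ·A_surf·T⁴ with A_surf = A = 2.380 m².
T⁴ = 658.2/(0.93·5.67×10⁻⁸·2.380) = 5.245×10⁹ K⁴.

T ≈ 269 K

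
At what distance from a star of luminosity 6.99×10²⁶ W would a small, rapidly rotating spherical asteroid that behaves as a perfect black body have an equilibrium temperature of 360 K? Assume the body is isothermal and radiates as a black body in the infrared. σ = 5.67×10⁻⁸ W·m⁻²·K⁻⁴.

For an isothermal black-emitting sphere, (1−a)S·πr² = σ·4πr²·T⁴ ⇒ S = 4σT⁴/(1−a).
S = 4·5.67×10⁻⁸·(360)⁴/1.00 = 3809 W/m².
Flux falls as S = L/(4πd²), so d = √(L/(4πS)) = √(6.99×10²⁶/(4π·3809)).

d ≈ 1.21×10¹¹ m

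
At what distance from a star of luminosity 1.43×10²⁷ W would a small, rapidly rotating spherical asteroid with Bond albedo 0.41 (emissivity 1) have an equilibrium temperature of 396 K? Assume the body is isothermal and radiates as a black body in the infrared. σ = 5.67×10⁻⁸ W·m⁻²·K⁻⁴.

For an isothermal black-emitting sphere, (1−a)S·πr² = σ·4πr²·T⁴ ⇒ S = 4σT⁴/(1−a).
S = 4·5.67×10⁻⁸·(396)⁴/0.590 = 9453 W/m².
Flux falls as S = L/(4πd²), so d = √(L/(4πS)) = √(1.43×10²⁷/(4π·9453)).

d ≈ 1.10×10¹¹ m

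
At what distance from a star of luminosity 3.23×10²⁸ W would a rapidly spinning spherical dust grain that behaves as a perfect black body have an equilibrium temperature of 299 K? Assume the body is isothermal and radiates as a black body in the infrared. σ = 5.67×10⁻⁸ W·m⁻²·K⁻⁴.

For an isothermal black-emitting sphere, (1−a)S·πr² = σ·4πr²·T⁴ ⇒ S = 4σT⁴/(1−a).
S = 4·5.67×10⁻⁸·(299)⁴/1.00 = 1813 W/m².
Flux falls as S = L/(4πd²), so d = √(L/(4πS)) = √(3.23×10²⁸/(4π·1813)).

d ≈ 1.19×10¹² m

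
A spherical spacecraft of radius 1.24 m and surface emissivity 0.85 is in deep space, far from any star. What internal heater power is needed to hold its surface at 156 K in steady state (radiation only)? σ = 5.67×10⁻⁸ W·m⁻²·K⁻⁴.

P ≈ 552 W

P = εσ·4πr²·T⁴.
4πr² = 19.32 m²; T⁴ = 5.922×10⁸ K⁴.
P = 0.85·5.67×10⁻⁸·19.32·5.922×10⁸.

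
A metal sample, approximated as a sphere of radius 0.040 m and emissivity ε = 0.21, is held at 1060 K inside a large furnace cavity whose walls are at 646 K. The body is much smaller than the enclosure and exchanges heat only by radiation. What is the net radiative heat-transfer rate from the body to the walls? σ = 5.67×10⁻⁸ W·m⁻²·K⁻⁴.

For a small grey body in a large enclosure: P_net = εσA(T_body⁴ − T_wall⁴).
A = 4πr² = 0.02011 m²; T_body⁴ − T_wall⁴ = 1.262×10¹² − 1.742×10¹¹ = 1.088×10¹² K⁴.
|P_net| = 0.21·5.67×10⁻⁸·0.02011·1.088×10¹².

P_net ≈ 261 W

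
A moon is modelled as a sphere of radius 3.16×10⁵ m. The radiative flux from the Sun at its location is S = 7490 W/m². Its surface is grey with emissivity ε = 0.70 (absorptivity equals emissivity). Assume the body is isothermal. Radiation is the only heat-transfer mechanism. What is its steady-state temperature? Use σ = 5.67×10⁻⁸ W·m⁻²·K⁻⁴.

At equilibrium, absorbed power = emitted power.
Absorbing cross-section = πr² = 3.137×10¹¹ m²; emitting surface = 4πr² = 1.255×10¹² m² (ratio 4).
εS·A_cross = εσ·A_surf·T⁴  ⇒  T⁴ = S/(4σ)   (ε cancels).
T⁴ = 7490/(4·5.67×10⁻⁸) = 3.302×10¹⁰ K⁴.
T = (3.302×10¹⁰)^(1/4).

T ≈ 426 K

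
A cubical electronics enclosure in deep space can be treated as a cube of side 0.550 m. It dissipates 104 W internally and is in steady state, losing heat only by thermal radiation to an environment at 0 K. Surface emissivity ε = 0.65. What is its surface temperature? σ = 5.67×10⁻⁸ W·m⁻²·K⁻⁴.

Steady state: internal power = radiated power, P = εσA T⁴.
Radiating area A = 6L² = 1.815 m².
T⁴ = P/(εσA) = 104/(0.65·5.67×10⁻⁸·1.815) = 1.555×10⁹ K⁴.
T = (1.555×10⁹)^(1/4).

T ≈ 199 K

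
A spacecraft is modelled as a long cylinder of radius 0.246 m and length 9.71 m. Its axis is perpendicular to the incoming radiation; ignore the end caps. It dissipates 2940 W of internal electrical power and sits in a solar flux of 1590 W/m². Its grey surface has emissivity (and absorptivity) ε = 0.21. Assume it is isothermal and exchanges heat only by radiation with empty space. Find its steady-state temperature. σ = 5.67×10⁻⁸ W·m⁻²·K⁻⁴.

T ≈ 399 K

At steady state, absorbed solar power + internal power = radiated power.
Absorbed: α·S·A_cross = 0.21·1590·4.777 = 1595 W (cross-section 2rL).
Total input = 1595 + 2940 = 4535 W.
Radiated: εσ·A_surf·T⁴ with A_surf = 2πrL = 15.01 m².
T⁴ = 4535/(0.21·5.67×10⁻⁸·15.01) = 2.538×10¹⁰ K⁴.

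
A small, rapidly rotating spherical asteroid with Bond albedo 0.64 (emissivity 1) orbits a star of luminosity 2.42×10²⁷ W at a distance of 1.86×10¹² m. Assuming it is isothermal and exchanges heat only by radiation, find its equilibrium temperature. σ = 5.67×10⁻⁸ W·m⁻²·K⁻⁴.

T ≈ 97.0 K

First find the stellar flux at distance d: S = L/(4πd²) = 2.42×10²⁷/(4π·(1.86×10¹²)²) = 55.66 W/m².
For an isothermal sphere, absorbed (1−a)S·πr² = emitted σ·4πr²·T⁴, so T⁴ = (1−a)S/(4σ).
T⁴ = 0.360·55.66/(4·5.67×10⁻⁸) = 8.836×10⁷ K⁴.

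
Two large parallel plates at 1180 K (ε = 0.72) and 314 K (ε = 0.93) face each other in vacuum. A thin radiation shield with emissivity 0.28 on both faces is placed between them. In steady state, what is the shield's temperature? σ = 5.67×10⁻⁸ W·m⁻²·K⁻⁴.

In steady state the net flux on the hot side equals that on the cold side.
σ(T₁⁴−T_s⁴)/D₁ = σ(T_s⁴−T₂⁴)/D₂, with D₁ = 1/ε₁+1/ε_s−1 = 3.960, D₂ = 1/ε_s+1/ε₂−1 = 3.647.
Solve for T_s⁴: T_s⁴ = (D₂·T₁⁴ + D₁·T₂⁴)/(D₁+D₂) = 9.345×10¹¹ K⁴.

T_s ≈ 983 K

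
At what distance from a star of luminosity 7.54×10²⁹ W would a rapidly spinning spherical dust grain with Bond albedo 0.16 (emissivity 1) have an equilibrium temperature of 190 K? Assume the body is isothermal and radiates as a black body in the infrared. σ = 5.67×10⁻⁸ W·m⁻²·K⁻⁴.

For an isothermal black-emitting sphere, (1−a)S·πr² = σ·4πr²·T⁴ ⇒ S = 4σT⁴/(1−a).
S = 4·5.67×10⁻⁸·(190)⁴/0.840 = 351.9 W/m².
Flux falls as S = L/(4πd²), so d = √(L/(4πS)) = √(7.54×10²⁹/(4π·351.9)).

d ≈ 1.31×10¹³ m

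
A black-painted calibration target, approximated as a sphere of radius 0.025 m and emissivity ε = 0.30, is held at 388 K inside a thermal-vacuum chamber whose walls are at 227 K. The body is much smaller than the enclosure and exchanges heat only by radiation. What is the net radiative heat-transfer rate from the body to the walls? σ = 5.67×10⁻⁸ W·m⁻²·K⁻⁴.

For a small grey body in a large enclosure: P_net = εσA(T_body⁴ − T_wall⁴).
A = 4πr² = 0.007854 m²; T_body⁴ − T_wall⁴ = 2.266×10¹⁰ − 2.655×10⁹ = 2.001×10¹⁰ K⁴.
|P_net| = 0.30·5.67×10⁻⁸·0.007854·2.001×10¹⁰.

P_net ≈ 2.67 W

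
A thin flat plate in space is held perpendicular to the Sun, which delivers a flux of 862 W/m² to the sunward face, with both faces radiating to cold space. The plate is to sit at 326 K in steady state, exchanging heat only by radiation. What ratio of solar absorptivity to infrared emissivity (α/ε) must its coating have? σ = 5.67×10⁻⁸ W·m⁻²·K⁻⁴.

α/ε ≈ 1.49

Balance: αS·A = εσ·2A·T⁴ ⇒ α/ε = 2σT⁴/S.
α/ε = 2·5.67×10⁻⁸·(326)⁴/862 = 2·5.67×10⁻⁸·1.129×10¹⁰/862.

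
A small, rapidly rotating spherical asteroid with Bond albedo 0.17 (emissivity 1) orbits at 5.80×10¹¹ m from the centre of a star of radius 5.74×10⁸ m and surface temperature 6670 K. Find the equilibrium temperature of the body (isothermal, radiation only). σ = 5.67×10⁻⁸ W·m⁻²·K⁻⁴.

The star's surface emits σT_*⁴; at distance d the flux is S = σT_*⁴(R_*/d)².
S = 5.67×10⁻⁸·(6670)⁴·(5.74×10⁸/5.80×10¹¹)² = 109.9 W/m².
For an isothermal sphere T⁴ = (1−a)S/(4σ) = 4.022×10⁸ K⁴.

T ≈ 142 K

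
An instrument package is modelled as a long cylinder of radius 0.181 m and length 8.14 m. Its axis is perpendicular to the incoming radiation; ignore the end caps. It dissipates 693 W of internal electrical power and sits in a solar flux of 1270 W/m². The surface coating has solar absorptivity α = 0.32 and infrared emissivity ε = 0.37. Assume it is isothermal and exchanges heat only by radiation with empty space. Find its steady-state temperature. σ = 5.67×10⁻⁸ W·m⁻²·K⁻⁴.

T ≈ 314 K

At steady state, absorbed solar power + internal power = radiated power.
Absorbed: α·S·A_cross = 0.32·1270·2.947 = 1198 W (cross-section 2rL).
Total input = 1198 + 693 = 1891 W.
Radiated: εσ·A_surf·T⁴ with A_surf = 2πrL = 9.257 m².
T⁴ = 1891/(0.37·5.67×10⁻⁸·9.257) = 9.735×10⁹ K⁴.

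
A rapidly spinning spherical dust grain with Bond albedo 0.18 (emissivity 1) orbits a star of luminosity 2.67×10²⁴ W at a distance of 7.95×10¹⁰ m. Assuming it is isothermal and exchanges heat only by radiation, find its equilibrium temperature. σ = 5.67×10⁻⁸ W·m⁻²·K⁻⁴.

T ≈ 105 K

First find the stellar flux at distance d: S = L/(4πd²) = 2.67×10²⁴/(4π·(7.95×10¹⁰)²) = 33.62 W/m².
For an isothermal sphere, absorbed (1−a)S·πr² = emitted σ·4πr²·T⁴, so T⁴ = (1−a)S/(4σ).
T⁴ = 0.820·33.62/(4·5.67×10⁻⁸) = 1.215×10⁸ K⁴.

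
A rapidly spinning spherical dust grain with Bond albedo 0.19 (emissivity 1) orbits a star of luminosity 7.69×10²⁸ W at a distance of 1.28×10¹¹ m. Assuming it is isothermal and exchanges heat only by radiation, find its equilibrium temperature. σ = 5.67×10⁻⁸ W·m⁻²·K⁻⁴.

T ≈ 1070 K

First find the stellar flux at distance d: S = L/(4πd²) = 7.69×10²⁸/(4π·(1.28×10¹¹)²) = 3.735×10⁵ W/m².
For an isothermal sphere, absorbed (1−a)S·πr² = emitted σ·4πr²·T⁴, so T⁴ = (1−a)S/(4σ).
T⁴ = 0.810·3.735×10⁵/(4·5.67×10⁻⁸) = 1.334×10¹² K⁴.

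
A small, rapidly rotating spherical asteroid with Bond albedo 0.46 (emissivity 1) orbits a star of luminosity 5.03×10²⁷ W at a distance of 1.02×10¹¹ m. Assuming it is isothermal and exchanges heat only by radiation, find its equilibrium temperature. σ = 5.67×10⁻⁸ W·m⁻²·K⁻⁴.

First find the stellar flux at distance d: S = L/(4πd²) = 5.03×10²⁷/(4π·(1.02×10¹¹)²) = 38470 W/m².
For an isothermal sphere, absorbed (1−a)S·πr² = emitted σ·4πr²·T⁴, so T⁴ = (1−a)S/(4σ).
T⁴ = 0.540·38470/(4·5.67×10⁻⁸) = 9.160×10¹⁰ K⁴.

T ≈ 550 K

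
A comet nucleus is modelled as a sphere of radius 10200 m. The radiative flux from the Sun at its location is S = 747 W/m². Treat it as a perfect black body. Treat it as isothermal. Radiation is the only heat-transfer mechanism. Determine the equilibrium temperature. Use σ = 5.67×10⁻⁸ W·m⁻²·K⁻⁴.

T ≈ 240 K

At equilibrium, absorbed power = emitted power.
Absorbing cross-section = πr² = 3.269×10⁸ m²; emitting surface = 4πr² = 1.307×10⁹ m² (ratio 4).
S·A_cross = εσ·A_surf·T⁴  ⇒  T⁴ = S/(4σ).
T⁴ = 1.00·747/(4·5.67×10⁻⁸) = 3.294×10⁹ K⁴.
T = (3.294×10⁹)^(1/4).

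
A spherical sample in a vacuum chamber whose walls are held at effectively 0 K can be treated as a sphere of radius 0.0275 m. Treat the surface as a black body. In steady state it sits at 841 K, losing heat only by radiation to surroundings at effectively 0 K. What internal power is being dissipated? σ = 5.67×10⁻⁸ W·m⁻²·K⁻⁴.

P ≈ 270 W

Steady state: P = εσA T⁴.
A = 4πr² = 0.009503 m²; T⁴ = (841)⁴ = 5.002×10¹¹ K⁴.
P = 1.0 × 5.67×10⁻⁸ × 0.009503 × 5.002×10¹¹.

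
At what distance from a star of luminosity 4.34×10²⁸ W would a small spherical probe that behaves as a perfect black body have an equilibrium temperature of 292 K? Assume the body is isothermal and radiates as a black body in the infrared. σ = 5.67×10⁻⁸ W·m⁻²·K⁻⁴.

d ≈ 1.45×10¹² m

For an isothermal black-emitting sphere, (1−a)S·πr² = σ·4πr²·T⁴ ⇒ S = 4σT⁴/(1−a).
S = 4·5.67×10⁻⁸·(292)⁴/1.00 = 1649 W/m².
Flux falls as S = L/(4πd²), so d = √(L/(4πS)) = √(4.34×10²⁸/(4π·1649)).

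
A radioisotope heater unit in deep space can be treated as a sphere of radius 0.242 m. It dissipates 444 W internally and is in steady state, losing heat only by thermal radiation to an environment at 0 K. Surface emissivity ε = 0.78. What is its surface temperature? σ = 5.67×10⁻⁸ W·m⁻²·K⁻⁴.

Steady state: internal power = radiated power, P = εσA T⁴.
Radiating area A = 4πr² = 0.7359 m².
T⁴ = P/(εσA) = 444/(0.78·5.67×10⁻⁸·0.7359) = 1.364×10¹⁰ K⁴.
T = (1.364×10¹⁰)^(1/4).

T ≈ 342 K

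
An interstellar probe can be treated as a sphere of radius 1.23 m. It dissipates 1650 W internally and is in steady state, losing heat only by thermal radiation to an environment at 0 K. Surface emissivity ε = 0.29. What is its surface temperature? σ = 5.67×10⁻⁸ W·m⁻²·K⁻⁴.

Steady state: internal power = radiated power, P = εσA T⁴.
Radiating area A = 4πr² = 19.01 m².
T⁴ = P/(εσA) = 1650/(0.29·5.67×10⁻⁸·19.01) = 5.278×10⁹ K⁴.
T = (5.278×10⁹)^(1/4).

T ≈ 270 K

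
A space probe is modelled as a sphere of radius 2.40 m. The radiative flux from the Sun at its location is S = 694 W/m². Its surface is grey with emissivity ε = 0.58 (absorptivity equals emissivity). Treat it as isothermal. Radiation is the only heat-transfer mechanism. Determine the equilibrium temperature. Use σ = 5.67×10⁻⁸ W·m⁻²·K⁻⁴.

At equilibrium, absorbed power = emitted power.
Absorbing cross-section = πr² = 18.10 m²; emitting surface = 4πr² = 72.38 m² (ratio 4).
εS·A_cross = εσ·A_surf·T⁴  ⇒  T⁴ = S/(4σ)   (ε cancels).
T⁴ = 694/(4·5.67×10⁻⁸) = 3.060×10⁹ K⁴.
T = (3.060×10⁹)^(1/4).

T ≈ 235 K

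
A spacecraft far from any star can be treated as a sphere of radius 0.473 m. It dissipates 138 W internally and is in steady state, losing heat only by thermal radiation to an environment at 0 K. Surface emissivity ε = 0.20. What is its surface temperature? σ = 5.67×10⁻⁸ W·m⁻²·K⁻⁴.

Steady state: internal power = radiated power, P = εσA T⁴.
Radiating area A = 4πr² = 2.811 m².
T⁴ = P/(εσA) = 138/(0.20·5.67×10⁻⁸·2.811) = 4.328×10⁹ K⁴.
T = (4.328×10⁹)^(1/4).

T ≈ 256 K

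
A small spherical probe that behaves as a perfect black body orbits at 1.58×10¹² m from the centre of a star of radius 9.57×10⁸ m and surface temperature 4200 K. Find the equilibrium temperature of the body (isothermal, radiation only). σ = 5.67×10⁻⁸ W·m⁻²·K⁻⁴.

T ≈ 73.1 K

The star's surface emits σT_*⁴; at distance d the flux is S = σT_*⁴(R_*/d)².
S = 5.67×10⁻⁸·(4200)⁴·(9.57×10⁸/1.58×10¹²)² = 6.473 W/m².
For an isothermal sphere T⁴ = (1−a)S/(4σ) = 2.854×10⁷ K⁴.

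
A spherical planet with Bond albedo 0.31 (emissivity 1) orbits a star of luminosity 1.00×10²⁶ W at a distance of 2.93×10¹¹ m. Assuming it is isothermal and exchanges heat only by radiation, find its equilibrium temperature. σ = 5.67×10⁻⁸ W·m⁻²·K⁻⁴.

T ≈ 130 K

First find the stellar flux at distance d: S = L/(4πd²) = 1.00×10²⁶/(4π·(2.93×10¹¹)²) = 92.69 W/m².
For an isothermal sphere, absorbed (1−a)S·πr² = emitted σ·4πr²·T⁴, so T⁴ = (1−a)S/(4σ).
T⁴ = 0.690·92.69/(4·5.67×10⁻⁸) = 2.820×10⁸ K⁴.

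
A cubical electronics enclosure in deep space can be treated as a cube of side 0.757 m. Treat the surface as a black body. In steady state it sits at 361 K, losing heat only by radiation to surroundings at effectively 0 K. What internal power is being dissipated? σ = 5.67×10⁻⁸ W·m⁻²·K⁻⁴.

P ≈ 3310 W

Steady state: P = εσA T⁴.
A = 6L² = 3.438 m²; T⁴ = (361)⁴ = 1.698×10¹⁰ K⁴.
P = 1.0 × 5.67×10⁻⁸ × 3.438 × 1.698×10¹⁰.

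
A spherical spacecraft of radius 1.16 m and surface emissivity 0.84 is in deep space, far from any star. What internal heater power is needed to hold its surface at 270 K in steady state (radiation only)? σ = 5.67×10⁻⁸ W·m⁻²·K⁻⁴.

P = εσ·4πr²·T⁴.
4πr² = 16.91 m²; T⁴ = 5.314×10⁹ K⁴.
P = 0.84·5.67×10⁻⁸·16.91·5.314×10⁹.

P ≈ 4280 W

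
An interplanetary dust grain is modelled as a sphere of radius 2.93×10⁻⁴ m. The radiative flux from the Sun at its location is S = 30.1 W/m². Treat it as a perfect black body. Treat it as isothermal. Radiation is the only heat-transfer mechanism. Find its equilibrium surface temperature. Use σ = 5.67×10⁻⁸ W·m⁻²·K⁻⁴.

T ≈ 107 K

At equilibrium, absorbed power = emitted power.
Absorbing cross-section = πr² = 2.697×10⁻⁷ m²; emitting surface = 4πr² = 1.079×10⁻⁶ m² (ratio 4).
S·A_cross = εσ·A_surf·T⁴  ⇒  T⁴ = S/(4σ).
T⁴ = 1.00·30.1/(4·5.67×10⁻⁸) = 1.327×10⁸ K⁴.
T = (1.327×10⁸)^(1/4).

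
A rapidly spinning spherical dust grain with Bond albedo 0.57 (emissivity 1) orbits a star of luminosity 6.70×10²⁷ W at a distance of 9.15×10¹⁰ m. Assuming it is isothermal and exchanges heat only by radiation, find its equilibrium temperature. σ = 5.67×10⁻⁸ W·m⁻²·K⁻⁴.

T ≈ 589 K

First find the stellar flux at distance d: S = L/(4πd²) = 6.70×10²⁷/(4π·(9.15×10¹⁰)²) = 63680 W/m².
For an isothermal sphere, absorbed (1−a)S·πr² = emitted σ·4πr²·T⁴, so T⁴ = (1−a)S/(4σ).
T⁴ = 0.430·63680/(4·5.67×10⁻⁸) = 1.207×10¹¹ K⁴.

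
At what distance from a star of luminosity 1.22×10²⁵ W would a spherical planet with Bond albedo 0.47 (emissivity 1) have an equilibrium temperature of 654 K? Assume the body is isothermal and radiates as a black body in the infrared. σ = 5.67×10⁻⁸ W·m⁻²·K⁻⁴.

For an isothermal black-emitting sphere, (1−a)S·πr² = σ·4πr²·T⁴ ⇒ S = 4σT⁴/(1−a).
S = 4·5.67×10⁻⁸·(654)⁴/0.530 = 78280 W/m².
Flux falls as S = L/(4πd²), so d = √(L/(4πS)) = √(1.22×10²⁵/(4π·78280)).

d ≈ 3.52×10⁹ m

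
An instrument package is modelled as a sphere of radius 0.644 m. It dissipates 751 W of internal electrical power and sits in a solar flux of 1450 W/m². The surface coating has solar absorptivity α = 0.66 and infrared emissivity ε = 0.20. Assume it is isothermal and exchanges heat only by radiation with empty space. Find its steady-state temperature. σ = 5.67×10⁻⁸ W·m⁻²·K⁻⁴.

T ≈ 429 K

At steady state, absorbed solar power + internal power = radiated power.
Absorbed: α·S·A_cross = 0.66·1450·1.303 = 1247 W (cross-section πr²).
Total input = 1247 + 751 = 1998 W.
Radiated: εσ·A_surf·T⁴ with A_surf = 4πr² = 5.212 m².
T⁴ = 1998/(0.20·5.67×10⁻⁸·5.212) = 3.380×10¹⁰ K⁴.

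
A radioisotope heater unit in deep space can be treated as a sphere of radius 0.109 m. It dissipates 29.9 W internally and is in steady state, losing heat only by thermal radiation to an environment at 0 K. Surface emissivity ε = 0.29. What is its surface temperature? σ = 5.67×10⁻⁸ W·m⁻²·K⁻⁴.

Steady state: internal power = radiated power, P = εσA T⁴.
Radiating area A = 4πr² = 0.1493 m².
T⁴ = P/(εσA) = 29.9/(0.29·5.67×10⁻⁸·0.1493) = 1.218×10¹⁰ K⁴.
T = (1.218×10¹⁰)^(1/4).

T ≈ 332 K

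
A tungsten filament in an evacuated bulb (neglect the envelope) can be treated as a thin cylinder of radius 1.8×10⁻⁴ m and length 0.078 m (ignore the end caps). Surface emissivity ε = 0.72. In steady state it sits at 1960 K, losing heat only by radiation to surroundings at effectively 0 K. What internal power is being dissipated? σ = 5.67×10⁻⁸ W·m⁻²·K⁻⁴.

P ≈ 53.1 W

Steady state: P = εσA T⁴.
A = 2πrL = 8.822×10⁻⁵ m²; T⁴ = (1960)⁴ = 1.476×10¹³ K⁴.
P = 0.72 × 5.67×10⁻⁸ × 8.822×10⁻⁵ × 1.476×10¹³.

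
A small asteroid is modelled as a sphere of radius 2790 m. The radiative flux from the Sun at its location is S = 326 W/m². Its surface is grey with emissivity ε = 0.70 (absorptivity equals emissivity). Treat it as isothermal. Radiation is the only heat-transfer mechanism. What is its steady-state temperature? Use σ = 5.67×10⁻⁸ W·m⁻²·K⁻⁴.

At equilibrium, absorbed power = emitted power.
Absorbing cross-section = πr² = 2.445×10⁷ m²; emitting surface = 4πr² = 9.782×10⁷ m² (ratio 4).
εS·A_cross = εσ·A_surf·T⁴  ⇒  T⁴ = S/(4σ)   (ε cancels).
T⁴ = 326/(4·5.67×10⁻⁸) = 1.437×10⁹ K⁴.
T = (1.437×10⁹)^(1/4).

T ≈ 195 K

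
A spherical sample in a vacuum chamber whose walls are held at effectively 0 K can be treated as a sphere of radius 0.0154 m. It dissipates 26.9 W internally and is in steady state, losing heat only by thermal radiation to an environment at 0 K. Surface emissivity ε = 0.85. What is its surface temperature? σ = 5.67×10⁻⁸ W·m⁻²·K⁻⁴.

T ≈ 658 K

Steady state: internal power = radiated power, P = εσA T⁴.
Radiating area A = 4πr² = 0.002980 m².
T⁴ = P/(εσA) = 26.9/(0.85·5.67×10⁻⁸·0.002980) = 1.873×10¹¹ K⁴.
T = (1.873×10¹¹)^(1/4).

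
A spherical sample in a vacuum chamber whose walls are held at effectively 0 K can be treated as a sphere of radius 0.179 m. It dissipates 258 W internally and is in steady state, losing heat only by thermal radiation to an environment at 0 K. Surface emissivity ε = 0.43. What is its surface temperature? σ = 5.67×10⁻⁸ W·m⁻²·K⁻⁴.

Steady state: internal power = radiated power, P = εσA T⁴.
Radiating area A = 4πr² = 0.4026 m².
T⁴ = P/(εσA) = 258/(0.43·5.67×10⁻⁸·0.4026) = 2.628×10¹⁰ K⁴.
T = (2.628×10¹⁰)^(1/4).

T ≈ 403 K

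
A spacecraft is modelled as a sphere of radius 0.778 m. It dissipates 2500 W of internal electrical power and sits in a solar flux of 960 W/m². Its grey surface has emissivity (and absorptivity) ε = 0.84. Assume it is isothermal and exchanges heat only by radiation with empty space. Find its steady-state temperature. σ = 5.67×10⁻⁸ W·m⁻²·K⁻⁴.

At steady state, absorbed solar power + internal power = radiated power.
Absorbed: α·S·A_cross = 0.84·960·1.902 = 1533 W (cross-section πr²).
Total input = 1533 + 2500 = 4033 W.
Radiated: εσ·A_surf·T⁴ with A_surf = 4πr² = 7.606 m².
T⁴ = 4033/(0.84·5.67×10⁻⁸·7.606) = 1.113×10¹⁰ K⁴.

T ≈ 325 K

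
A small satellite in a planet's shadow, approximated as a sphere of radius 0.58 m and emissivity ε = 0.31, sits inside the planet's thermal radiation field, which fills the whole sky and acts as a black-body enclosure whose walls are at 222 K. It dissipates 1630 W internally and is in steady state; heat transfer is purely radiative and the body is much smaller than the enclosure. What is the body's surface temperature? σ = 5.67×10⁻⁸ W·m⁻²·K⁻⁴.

T ≈ 395 K

For a small grey body in a large enclosure, net radiated power = εσA(T⁴ − T_w⁴).
Steady state: P = εσA(T⁴ − T_w⁴) with A = 4πr² = 4.227 m².
T⁴ = P/(εσA) + T_w⁴ = 1630/(0.31·5.67×10⁻⁸·4.227) + (222)⁴
    = 2.194×10¹⁰ + 2.429×10⁹ = 2.437×10¹⁰ K⁴.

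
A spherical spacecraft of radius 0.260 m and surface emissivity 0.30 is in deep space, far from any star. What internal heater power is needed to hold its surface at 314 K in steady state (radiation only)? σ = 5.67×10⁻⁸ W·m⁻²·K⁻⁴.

P ≈ 140 W

P = εσ·4πr²·T⁴.
4πr² = 0.8495 m²; T⁴ = 9.721×10⁹ K⁴.
P = 0.30·5.67×10⁻⁸·0.8495·9.721×10⁹.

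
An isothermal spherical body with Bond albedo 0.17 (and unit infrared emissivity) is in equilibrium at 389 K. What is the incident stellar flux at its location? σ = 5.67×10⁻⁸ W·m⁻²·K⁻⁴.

S ≈ 6260 W/m²

(1−a)S·πr² = σ·4πr²·T⁴ ⇒ S = 4σT⁴/(1−a).
S = 4·5.67×10⁻⁸·2.290×10¹⁰/0.830.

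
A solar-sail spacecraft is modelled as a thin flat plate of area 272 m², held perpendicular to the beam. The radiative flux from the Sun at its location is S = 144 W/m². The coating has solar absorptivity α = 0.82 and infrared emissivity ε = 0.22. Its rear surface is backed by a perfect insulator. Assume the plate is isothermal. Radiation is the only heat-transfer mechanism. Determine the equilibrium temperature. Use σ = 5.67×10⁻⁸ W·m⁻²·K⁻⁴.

At equilibrium, absorbed power = emitted power.
Absorbing cross-section = A = 272.0 m²; emitting surface = A = 272.0 m² (ratio 1).
αS·A_cross = εσ·A_surf·T⁴  ⇒  T⁴ = αS/(ε·1σ).
T⁴ = 0.820·144/(0.22·1·5.67×10⁻⁸) = 9.466×10⁹ K⁴.
T = (9.466×10⁹)^(1/4).

T ≈ 312 K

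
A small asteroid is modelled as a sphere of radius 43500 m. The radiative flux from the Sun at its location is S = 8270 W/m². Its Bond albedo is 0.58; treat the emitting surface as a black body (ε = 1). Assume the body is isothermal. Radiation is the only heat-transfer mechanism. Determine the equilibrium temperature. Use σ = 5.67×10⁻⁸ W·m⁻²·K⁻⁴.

At equilibrium, absorbed power = emitted power.
Absorbing cross-section = πr² = 5.945×10⁹ m²; emitting surface = 4πr² = 2.378×10¹⁰ m² (ratio 4).
(1−a)S·A_cross = εσ·A_surf·T⁴  ⇒  T⁴ = (1−a)S/(4σ).
T⁴ = 0.420·8270/(4·5.67×10⁻⁸) = 1.531×10¹⁰ K⁴.
T = (1.531×10¹⁰)^(1/4).

T ≈ 352 K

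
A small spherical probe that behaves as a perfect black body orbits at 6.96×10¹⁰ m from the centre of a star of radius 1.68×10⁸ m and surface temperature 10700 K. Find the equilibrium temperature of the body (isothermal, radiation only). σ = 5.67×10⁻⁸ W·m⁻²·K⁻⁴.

The star's surface emits σT_*⁴; at distance d the flux is S = σT_*⁴(R_*/d)².
S = 5.67×10⁻⁸·(10700)⁴·(1.68×10⁸/6.96×10¹⁰)² = 4330 W/m².
For an isothermal sphere T⁴ = (1−a)S/(4σ) = 1.909×10¹⁰ K⁴.

T ≈ 372 K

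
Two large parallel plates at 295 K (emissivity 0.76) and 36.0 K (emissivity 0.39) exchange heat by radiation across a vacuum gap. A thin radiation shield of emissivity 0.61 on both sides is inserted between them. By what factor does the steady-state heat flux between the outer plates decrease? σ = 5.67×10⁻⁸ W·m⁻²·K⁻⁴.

Without shield: q₀ = σΔ(T⁴)/(1/ε₁+1/ε₂−1) with denominator 2.880.
With shield the two gaps are in series; the resistances add: (1/ε₁+1/ε_s−1)+(1/ε_s+1/ε₂−1) = 1.955+3.203 = 5.159.
Heat-flux ratio q₀/q = 5.159/2.880.

factor ≈ 1.79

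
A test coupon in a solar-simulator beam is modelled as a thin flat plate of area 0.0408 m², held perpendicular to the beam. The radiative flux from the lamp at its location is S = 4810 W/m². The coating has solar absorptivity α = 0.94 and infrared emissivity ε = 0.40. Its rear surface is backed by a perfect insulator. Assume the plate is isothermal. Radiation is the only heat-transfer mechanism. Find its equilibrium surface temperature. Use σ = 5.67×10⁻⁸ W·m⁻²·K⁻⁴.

At equilibrium, absorbed power = emitted power.
Absorbing cross-section = A = 0.04080 m²; emitting surface = A = 0.04080 m² (ratio 1).
αS·A_cross = εσ·A_surf·T⁴  ⇒  T⁴ = αS/(ε·1σ).
T⁴ = 0.940·4810/(0.40·1·5.67×10⁻⁸) = 1.994×10¹¹ K⁴.
T = (1.994×10¹¹)^(1/4).

T ≈ 668 K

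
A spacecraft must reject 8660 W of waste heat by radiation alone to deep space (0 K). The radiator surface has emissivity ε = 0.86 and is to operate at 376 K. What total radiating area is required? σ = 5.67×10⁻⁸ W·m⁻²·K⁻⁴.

A ≈ 8.89 m²

P = εσA T⁴ ⇒ A = P/(εσT⁴).
T⁴ = 1.999×10¹⁰ K⁴.
A = 8660/(0.86 × 5.67×10⁻⁸ × 1.999×10¹⁰).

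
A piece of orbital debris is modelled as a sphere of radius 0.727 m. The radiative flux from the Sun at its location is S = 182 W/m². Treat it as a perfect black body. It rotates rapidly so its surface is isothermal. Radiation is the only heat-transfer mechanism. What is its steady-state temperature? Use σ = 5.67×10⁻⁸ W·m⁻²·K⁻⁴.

At equilibrium, absorbed power = emitted power.
Absorbing cross-section = πr² = 1.660 m²; emitting surface = 4πr² = 6.642 m² (ratio 4).
S·A_cross = εσ·A_surf·T⁴  ⇒  T⁴ = S/(4σ).
T⁴ = 1.00·182/(4·5.67×10⁻⁸) = 8.025×10⁸ K⁴.
T = (8.025×10⁸)^(1/4).

T ≈ 168 K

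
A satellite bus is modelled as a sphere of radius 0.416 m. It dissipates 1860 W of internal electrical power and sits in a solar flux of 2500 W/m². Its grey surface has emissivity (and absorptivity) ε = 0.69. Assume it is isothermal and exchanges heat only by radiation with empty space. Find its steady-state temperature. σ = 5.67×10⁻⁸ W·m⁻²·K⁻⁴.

At steady state, absorbed solar power + internal power = radiated power.
Absorbed: α·S·A_cross = 0.69·2500·0.5437 = 937.8 W (cross-section πr²).
Total input = 937.8 + 1860 = 2798 W.
Radiated: εσ·A_surf·T⁴ with A_surf = 4πr² = 2.175 m².
T⁴ = 2798/(0.69·5.67×10⁻⁸·2.175) = 3.288×10¹⁰ K⁴.

T ≈ 426 K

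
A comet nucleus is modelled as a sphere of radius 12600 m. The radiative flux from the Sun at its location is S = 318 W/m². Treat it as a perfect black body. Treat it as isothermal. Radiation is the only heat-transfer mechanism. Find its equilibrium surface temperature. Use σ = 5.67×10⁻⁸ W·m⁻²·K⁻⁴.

At equilibrium, absorbed power = emitted power.
Absorbing cross-section = πr² = 4.988×10⁸ m²; emitting surface = 4πr² = 1.995×10⁹ m² (ratio 4).
S·A_cross = εσ·A_surf·T⁴  ⇒  T⁴ = S/(4σ).
T⁴ = 1.00·318/(4·5.67×10⁻⁸) = 1.402×10⁹ K⁴.
T = (1.402×10⁹)^(1/4).

T ≈ 194 K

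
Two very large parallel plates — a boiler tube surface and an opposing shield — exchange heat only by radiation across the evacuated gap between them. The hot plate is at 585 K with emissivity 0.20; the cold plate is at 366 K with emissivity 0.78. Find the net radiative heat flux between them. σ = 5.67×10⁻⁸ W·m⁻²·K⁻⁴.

For two infinite grey parallel plates, q = σ(T₁⁴ − T₂⁴)/(1/ε₁ + 1/ε₂ − 1).
T₁⁴ − T₂⁴ = 1.171×10¹¹ − 1.794×10¹⁰ = 9.917×10¹⁰ K⁴.
1/ε₁ + 1/ε₂ − 1 = 5.000 + 1.282 − 1 = 5.282.
q = 5.67×10⁻⁸ × 9.917×10¹⁰ / 5.282.

q ≈ 1060 W/m²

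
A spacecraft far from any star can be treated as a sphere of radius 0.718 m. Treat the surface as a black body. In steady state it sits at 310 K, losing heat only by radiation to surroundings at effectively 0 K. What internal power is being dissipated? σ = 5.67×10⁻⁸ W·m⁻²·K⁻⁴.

Steady state: P = εσA T⁴.
A = 4πr² = 6.478 m²; T⁴ = (310)⁴ = 9.235×10⁹ K⁴.
P = 1.0 × 5.67×10⁻⁸ × 6.478 × 9.235×10⁹.

P ≈ 3390 W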